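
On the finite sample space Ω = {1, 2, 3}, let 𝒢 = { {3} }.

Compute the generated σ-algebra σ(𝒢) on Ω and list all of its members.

Seed the family with 𝒢 together with ∅ and Ω: { {}, {3}, Ω }.
Iteration 1: +1 →
  {1, 2}  = complement {3}
Iteration 2: stable.

Therefore σ(𝒢) = { {}, {3}, {1, 2}, Ω } (|σ(𝒢)| = 4).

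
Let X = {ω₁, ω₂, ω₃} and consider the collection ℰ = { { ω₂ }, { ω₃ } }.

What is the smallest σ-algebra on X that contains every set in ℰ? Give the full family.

|σ(ℰ)| = 8.  σ(ℰ) = { {  }, { ω₁ }, { ω₂ }, { ω₃ }, { ω₁, ω₂ }, { ω₁, ω₃ }, { ω₂, ω₃ }, X }

Working:
Seed the family with ℰ together with ∅ and X: { {  }, { ω₂ }, { ω₃ }, X }.
Iteration 1 (3 new):
  { ω₁, ω₂ }  = X∖{ ω₃ }
  { ω₁, ω₃ }  = X∖{ ω₂ }
  { ω₂, ω₃ }  = { ω₃ } ∪ { ω₂ }
  (now 7)
Iteration 2. New:
  { ω₁ }  = X∖{ ω₂, ω₃ }
  (now 8)
Iteration 3 adds nothing — fixpoint reached.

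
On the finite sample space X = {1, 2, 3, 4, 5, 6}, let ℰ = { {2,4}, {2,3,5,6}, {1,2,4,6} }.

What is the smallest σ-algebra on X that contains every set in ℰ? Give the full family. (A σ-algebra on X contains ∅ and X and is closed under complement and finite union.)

|σ(ℰ)| = 32.  σ(ℰ) = { {}, {1}, {2}, {4}, {6}, {1,2}, {1,4}, {1,6}, {2,4}, {2,6}, {3,5}, {4,6}, {1,2,4}, {1,2,6}, {1,3,5}, {1,4,6}, {2,3,5}, {2,4,6}, {3,4,5}, {3,5,6}, {1,2,3,5}, {1,2,4,6}, {1,3,4,5}, {1,3,5,6}, {2,3,4,5}, {2,3,5,6}, {3,4,5,6}, {1,2,3,4,5}, {1,2,3,5,6}, {1,3,4,5,6}, {2,3,4,5,6}, X }

Check:
Seed the family with ℰ together with ∅ and X: { {}, {2,4}, {1,2,4,6}, {2,3,5,6}, X }.
Round 1: 4 new —
  {1,4}  = {2,3,5,6}ᶜ
  {3,5}  = {1,2,4,6}ᶜ
  {1,3,5,6}  = {2,4}ᶜ
  {2,3,4,5,6}  = {2,4} ∪ {2,3,5,6}
  [9 total]
Round 2: 6 new —
  {1}  = {2,3,4,5,6}ᶜ
  {1,2,4}  = {1,4} ∪ {2,4}
  {1,3,4,5}  = {1,4} ∪ {3,5}
  {2,3,4,5}  = {3,5} ∪ {2,4}
  {1,2,3,5,6}  = {1,3,5,6} ∪ {2,3,5,6}
  {1,3,4,5,6}  = {1,3,5,6} ∪ {1,4}
  [15 total]
Round 3 adds 7:
  {2}  = {1,3,4,5,6}ᶜ
  {4}  = {1,2,3,5,6}ᶜ
  {1,6}  = {2,3,4,5}ᶜ
  {2,6}  = {1,3,4,5}ᶜ
  {1,3,5}  = {3,5} ∪ {1}
  {3,5,6}  = {1,2,4}ᶜ
  {1,2,3,4,5}  = {1,4} ∪ {2,3,4,5}
  [22 total]
Round 4 (9 new):
  {6}  = {1,2,3,4,5}ᶜ
  {1,2}  = {2} ∪ {1}
  {1,2,6}  = {1,6} ∪ {2}
  {1,4,6}  = {1,6} ∪ {1,4}
  {2,3,5}  = {2} ∪ {3,5}
  {2,4,6}  = {1,3,5}ᶜ
  {3,4,5}  = {3,5} ∪ {4}
  {1,2,3,5}  = {1,3,5} ∪ {2}
  {3,4,5,6}  = {3,5,6} ∪ {4}
  [31 total]
Round 5: +1 →
  {4,6}  = {1,2,3,5}ᶜ
  [32 total]
Round 6: stable.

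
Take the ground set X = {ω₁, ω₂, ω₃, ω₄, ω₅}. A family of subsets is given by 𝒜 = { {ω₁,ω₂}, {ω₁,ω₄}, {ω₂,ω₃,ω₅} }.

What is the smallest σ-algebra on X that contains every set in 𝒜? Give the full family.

Answer: σ(𝒜) = { {}, {ω₁}, {ω₂}, {ω₄}, {ω₁,ω₂}, {ω₁,ω₄}, {ω₂,ω₄}, {ω₃,ω₅}, {ω₁,ω₂,ω₄}, {ω₁,ω₃,ω₅}, {ω₂,ω₃,ω₅}, {ω₃,ω₄,ω₅}, {ω₁,ω₂,ω₃,ω₅}, {ω₁,ω₃,ω₄,ω₅}, {ω₂,ω₃,ω₄,ω₅}, X }

Trace:
Seed the family with 𝒜 together with ∅ and X: { {}, {ω₁,ω₂}, {ω₁,ω₄}, {ω₂,ω₃,ω₅}, X }.
Pass 1 adds 3:
  {ω₁,ω₂,ω₄}  = {ω₁,ω₄} ∪ {ω₁,ω₂}
  {ω₃,ω₄,ω₅}  = X∖{ω₁,ω₂}
  {ω₁,ω₂,ω₃,ω₅}  = {ω₂,ω₃,ω₅} ∪ {ω₁,ω₂}
  |family| = 8
Pass 2. New:
  {ω₄}  = X∖{ω₁,ω₂,ω₃,ω₅}
  {ω₃,ω₅}  = X∖{ω₁,ω₂,ω₄}
  {ω₁,ω₃,ω₄,ω₅}  = {ω₃,ω₄,ω₅} ∪ {ω₁,ω₄}
  {ω₂,ω₃,ω₄,ω₅}  = {ω₃,ω₄,ω₅} ∪ {ω₂,ω₃,ω₅}
  |family| = 12
Pass 3: 2 new —
  {ω₁}  = X∖{ω₂,ω₃,ω₄,ω₅}
  {ω₂}  = X∖{ω₁,ω₃,ω₄,ω₅}
  |family| = 14
Pass 4: +2 →
  {ω₂,ω₄}  = {ω₄} ∪ {ω₂}
  {ω₁,ω₃,ω₅}  = {ω₃,ω₅} ∪ {ω₁}
  |family| = 16
Pass 5: closed — nothing new.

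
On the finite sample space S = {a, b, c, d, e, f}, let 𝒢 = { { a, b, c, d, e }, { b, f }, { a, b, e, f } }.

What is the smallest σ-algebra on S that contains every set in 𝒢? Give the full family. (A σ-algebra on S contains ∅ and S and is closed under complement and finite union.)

Seed the family with 𝒢 together with ∅ and S: { {}, { b, f }, { a, b, e, f }, { a, b, c, d, e }, S }.
Iteration 1 adds 3:
  { f }  = { a, b, c, d, e }ᶜ
  { c, d }  = { a, b, e, f }ᶜ
  { a, c, d, e }  = { b, f }ᶜ
  (now 8)
Iteration 2 adds 3:
  { c, d, f }  = { f } ∪ { c, d }
  { b, c, d, f }  = { b, f } ∪ { c, d }
  { a, c, d, e, f }  = { f } ∪ { a, c, d, e }
  (now 11)
Iteration 3. New:
  { b }  = { a, c, d, e, f }ᶜ
  { a, e }  = { b, c, d, f }ᶜ
  { a, b, e }  = { c, d, f }ᶜ
  (now 14)
Iteration 4 (2 new):
  { a, e, f }  = { a, e } ∪ { f }
  { b, c, d }  = { c, d } ∪ { b }
  (now 16)
Iteration 5 adds nothing — fixpoint reached.

σ(𝒢) = { {}, { b }, { f }, { a, e }, { b, f }, { c, d }, { a, b, e }, { a, e, f }, { b, c, d }, { c, d, f }, { a, b, e, f }, { a, c, d, e }, { b, c, d, f }, { a, b, c, d, e }, { a, c, d, e, f }, S }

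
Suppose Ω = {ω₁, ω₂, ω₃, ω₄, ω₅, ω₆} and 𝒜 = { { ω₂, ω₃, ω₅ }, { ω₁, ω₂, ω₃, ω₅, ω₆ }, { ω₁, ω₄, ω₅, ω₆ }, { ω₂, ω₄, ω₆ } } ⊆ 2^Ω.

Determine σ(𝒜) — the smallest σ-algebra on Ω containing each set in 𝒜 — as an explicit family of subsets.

|σ(𝒜)| = 64.  σ(𝒜) = { {}, { ω₁ }, { ω₂ }, { ω₃ }, { ω₄ }, { ω₅ }, { ω₆ }, { ω₁, ω₂ }, { ω₁, ω₃ }, { ω₁, ω₄ }, { ω₁, ω₅ }, { ω₁, ω₆ }, { ω₂, ω₃ }, { ω₂, ω₄ }, { ω₂, ω₅ }, { ω₂, ω₆ }, { ω₃, ω₄ }, { ω₃, ω₅ }, { ω₃, ω₆ }, { ω₄, ω₅ }, { ω₄, ω₆ }, { ω₅, ω₆ }, { ω₁, ω₂, ω₃ }, { ω₁, ω₂, ω₄ }, { ω₁, ω₂, ω₅ }, { ω₁, ω₂, ω₆ }, { ω₁, ω₃, ω₄ }, { ω₁, ω₃, ω₅ }, { ω₁, ω₃, ω₆ }, { ω₁, ω₄, ω₅ }, { ω₁, ω₄, ω₆ }, { ω₁, ω₅, ω₆ }, { ω₂, ω₃, ω₄ }, { ω₂, ω₃, ω₅ }, { ω₂, ω₃, ω₆ }, { ω₂, ω₄, ω₅ }, { ω₂, ω₄, ω₆ }, { ω₂, ω₅, ω₆ }, { ω₃, ω₄, ω₅ }, { ω₃, ω₄, ω₆ }, { ω₃, ω₅, ω₆ }, { ω₄, ω₅, ω₆ }, { ω₁, ω₂, ω₃, ω₄ }, { ω₁, ω₂, ω₃, ω₅ }, { ω₁, ω₂, ω₃, ω₆ }, { ω₁, ω₂, ω₄, ω₅ }, { ω₁, ω₂, ω₄, ω₆ }, { ω₁, ω₂, ω₅, ω₆ }, { ω₁, ω₃, ω₄, ω₅ }, { ω₁, ω₃, ω₄, ω₆ }, { ω₁, ω₃, ω₅, ω₆ }, { ω₁, ω₄, ω₅, ω₆ }, { ω₂, ω₃, ω₄, ω₅ }, { ω₂, ω₃, ω₄, ω₆ }, { ω₂, ω₃, ω₅, ω₆ }, { ω₂, ω₄, ω₅, ω₆ }, { ω₃, ω₄, ω₅, ω₆ }, { ω₁, ω₂, ω₃, ω₄, ω₅ }, { ω₁, ω₂, ω₃, ω₄, ω₆ }, { ω₁, ω₂, ω₃, ω₅, ω₆ }, { ω₁, ω₂, ω₄, ω₅, ω₆ }, { ω₁, ω₃, ω₄, ω₅, ω₆ }, { ω₂, ω₃, ω₄, ω₅, ω₆ }, Ω }

Trace:
Initial family (6 sets): { {}, { ω₂, ω₃, ω₅ }, { ω₂, ω₄, ω₆ }, { ω₁, ω₄, ω₅, ω₆ }, { ω₁, ω₂, ω₃, ω₅, ω₆ }, Ω }.
Pass 1: +6 →
  { ω₄ }  = Ω∖{ ω₁, ω₂, ω₃, ω₅, ω₆ }
  { ω₂, ω₃ }  = Ω∖{ ω₁, ω₄, ω₅, ω₆ }
  { ω₁, ω₃, ω₅ }  = Ω∖{ ω₂, ω₄, ω₆ }
  { ω₁, ω₄, ω₆ }  = Ω∖{ ω₂, ω₃, ω₅ }
  { ω₁, ω₂, ω₄, ω₅, ω₆ }  = { ω₂, ω₄, ω₆ } ∪ { ω₁, ω₄, ω₅, ω₆ }
  { ω₂, ω₃, ω₄, ω₅, ω₆ }  = { ω₂, ω₄, ω₆ } ∪ { ω₂, ω₃, ω₅ }
  [12 total]
Pass 2 (10 new):
  { ω₁ }  = Ω∖{ ω₂, ω₃, ω₄, ω₅, ω₆ }
  { ω₃ }  = Ω∖{ ω₁, ω₂, ω₄, ω₅, ω₆ }
  { ω₂, ω₃, ω₄ }  = { ω₂, ω₃ } ∪ { ω₄ }
  { ω₁, ω₂, ω₃, ω₅ }  = { ω₁, ω₃, ω₅ } ∪ { ω₂, ω₃, ω₅ }
  { ω₁, ω₂, ω₄, ω₆ }  = { ω₂, ω₄, ω₆ } ∪ { ω₁, ω₄, ω₆ }
  { ω₁, ω₃, ω₄, ω₅ }  = { ω₁, ω₃, ω₅ } ∪ { ω₄ }
  { ω₂, ω₃, ω₄, ω₅ }  = { ω₂, ω₃, ω₅ } ∪ { ω₄ }
  { ω₂, ω₃, ω₄, ω₆ }  = { ω₂, ω₄, ω₆ } ∪ { ω₂, ω₃ }
  { ω₁, ω₂, ω₃, ω₄, ω₆ }  = { ω₁, ω₄, ω₆ } ∪ { ω₂, ω₃ }
  { ω₁, ω₃, ω₄, ω₅, ω₆ }  = { ω₁, ω₄, ω₅, ω₆ } ∪ { ω₁, ω₃, ω₅ }
  [22 total]
Pass 3 (15 new):
  { ω₂ }  = Ω∖{ ω₁, ω₃, ω₄, ω₅, ω₆ }
  { ω₅ }  = Ω∖{ ω₁, ω₂, ω₃, ω₄, ω₆ }
  { ω₁, ω₃ }  = { ω₃ } ∪ { ω₁ }
  { ω₁, ω₄ }  = { ω₄ } ∪ { ω₁ }
  { ω₁, ω₅ }  = Ω∖{ ω₂, ω₃, ω₄, ω₆ }
  { ω₁, ω₆ }  = Ω∖{ ω₂, ω₃, ω₄, ω₅ }
  { ω₂, ω₆ }  = Ω∖{ ω₁, ω₃, ω₄, ω₅ }
  { ω₃, ω₄ }  = { ω₃ } ∪ { ω₄ }
  { ω₃, ω₅ }  = Ω∖{ ω₁, ω₂, ω₄, ω₆ }
  { ω₄, ω₆ }  = Ω∖{ ω₁, ω₂, ω₃, ω₅ }
  { ω₁, ω₂, ω₃ }  = { ω₂, ω₃ } ∪ { ω₁ }
  { ω₁, ω₅, ω₆ }  = Ω∖{ ω₂, ω₃, ω₄ }
  { ω₁, ω₂, ω₃, ω₄ }  = { ω₂, ω₃, ω₄ } ∪ { ω₁ }
  { ω₁, ω₃, ω₄, ω₆ }  = { ω₁, ω₄, ω₆ } ∪ { ω₃ }
  { ω₁, ω₂, ω₃, ω₄, ω₅ }  = { ω₁, ω₃, ω₅ } ∪ { ω₂, ω₃, ω₄ }
  [37 total]
Pass 4. New:
  { ω₆ }  = Ω∖{ ω₁, ω₂, ω₃, ω₄, ω₅ }
  { ω₁, ω₂ }  = { ω₁ } ∪ { ω₂ }
  { ω₂, ω₄ }  = { ω₂ } ∪ { ω₄ }
  { ω₂, ω₅ }  = Ω∖{ ω₁, ω₃, ω₄, ω₆ }
  { ω₄, ω₅ }  = { ω₅ } ∪ { ω₄ }
  { ω₅, ω₆ }  = Ω∖{ ω₁, ω₂, ω₃, ω₄ }
  { ω₁, ω₂, ω₄ }  = { ω₂ } ∪ { ω₁, ω₄ }
  { ω₁, ω₂, ω₅ }  = { ω₂ } ∪ { ω₁, ω₅ }
  { ω₁, ω₂, ω₆ }  = { ω₁ } ∪ { ω₂, ω₆ }
  { ω₁, ω₃, ω₄ }  = { ω₃, ω₄ } ∪ { ω₁ }
  { ω₁, ω₃, ω₆ }  = { ω₁, ω₆ } ∪ { ω₃ }
  { ω₁, ω₄, ω₅ }  = { ω₅ } ∪ { ω₁, ω₄ }
  { ω₂, ω₃, ω₆ }  = { ω₂, ω₆ } ∪ { ω₃ }
  { ω₂, ω₅, ω₆ }  = { ω₂, ω₆ } ∪ { ω₅ }
  { ω₃, ω₄, ω₅ }  = { ω₃, ω₄ } ∪ { ω₅ }
  { ω₃, ω₄, ω₆ }  = { ω₃, ω₄ } ∪ { ω₄, ω₆ }
  { ω₄, ω₅, ω₆ }  = Ω∖{ ω₁, ω₂, ω₃ }
  { ω₁, ω₂, ω₃, ω₆ }  = { ω₁, ω₂, ω₃ } ∪ { ω₁, ω₆ }
  { ω₁, ω₂, ω₅, ω₆ }  = Ω∖{ ω₃, ω₄ }
  { ω₁, ω₃, ω₅, ω₆ }  = { ω₁, ω₆ } ∪ { ω₁, ω₃, ω₅ }
  { ω₂, ω₃, ω₅, ω₆ }  = Ω∖{ ω₁, ω₄ }
  { ω₂, ω₄, ω₅, ω₆ }  = Ω∖{ ω₁, ω₃ }
  { ω₃, ω₄, ω₅, ω₆ }  = { ω₃, ω₅ } ∪ { ω₄, ω₆ }
  [60 total]
Pass 5 adds 4:
  { ω₃, ω₆ }  = { ω₆ } ∪ { ω₃ }
  { ω₂, ω₄, ω₅ }  = Ω∖{ ω₁, ω₃, ω₆ }
  { ω₃, ω₅, ω₆ }  = Ω∖{ ω₁, ω₂, ω₄ }
  { ω₁, ω₂, ω₄, ω₅ }  = { ω₂, ω₅ } ∪ { ω₁, ω₄ }
  [64 total]
Pass 6: closed — nothing new.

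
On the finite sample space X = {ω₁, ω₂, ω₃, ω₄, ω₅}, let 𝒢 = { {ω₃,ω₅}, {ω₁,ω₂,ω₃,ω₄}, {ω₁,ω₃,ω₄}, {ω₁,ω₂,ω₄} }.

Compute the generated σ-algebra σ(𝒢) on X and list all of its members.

Answer: σ(𝒢) = { ∅, {ω₂}, {ω₃}, {ω₅}, {ω₁,ω₄}, {ω₂,ω₃}, {ω₂,ω₅}, {ω₃,ω₅}, {ω₁,ω₂,ω₄}, {ω₁,ω₃,ω₄}, {ω₁,ω₄,ω₅}, {ω₂,ω₃,ω₅}, {ω₁,ω₂,ω₃,ω₄}, {ω₁,ω₂,ω₄,ω₅}, {ω₁,ω₃,ω₄,ω₅}, X }

Check:
Take S₀ = 𝒢 ∪ {∅, X} = { ∅, {ω₃,ω₅}, {ω₁,ω₂,ω₄}, {ω₁,ω₃,ω₄}, {ω₁,ω₂,ω₃,ω₄}, X }.
Round 1: 3 new —
  {ω₅}  = {ω₁,ω₂,ω₃,ω₄}ᶜ
  {ω₂,ω₅}  = {ω₁,ω₃,ω₄}ᶜ
  {ω₁,ω₃,ω₄,ω₅}  = {ω₁,ω₃,ω₄} ∪ {ω₃,ω₅}
  (now 9)
Round 2. New:
  {ω₂}  = {ω₁,ω₃,ω₄,ω₅}ᶜ
  {ω₂,ω₃,ω₅}  = {ω₂,ω₅} ∪ {ω₃,ω₅}
  {ω₁,ω₂,ω₄,ω₅}  = {ω₂,ω₅} ∪ {ω₁,ω₂,ω₄}
  (now 12)
Round 3: +2 →
  {ω₃}  = {ω₁,ω₂,ω₄,ω₅}ᶜ
  {ω₁,ω₄}  = {ω₂,ω₃,ω₅}ᶜ
  (now 14)
Round 4 (2 new):
  {ω₂,ω₃}  = {ω₃} ∪ {ω₂}
  {ω₁,ω₄,ω₅}  = {ω₁,ω₄} ∪ {ω₅}
  (now 16)
After Round 5 the family is unchanged; done.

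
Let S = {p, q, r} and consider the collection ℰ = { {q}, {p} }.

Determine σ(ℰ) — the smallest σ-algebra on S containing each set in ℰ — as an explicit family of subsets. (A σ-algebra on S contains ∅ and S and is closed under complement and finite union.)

σ(ℰ) = { {}, {p}, {q}, {r}, {p,q}, {p,r}, {q,r}, S }

Working:
Initial family (4 sets): { {}, {p}, {q}, S }.
Iteration 1: +3 →
  {p,q}  = {q} ∪ {p}
  {p,r}  = complement {q}
  {q,r}  = complement {p}
  (now 7)
Iteration 2: 1 new —
  {r}  = complement {p,q}
  (now 8)
Iteration 3: closed — nothing new.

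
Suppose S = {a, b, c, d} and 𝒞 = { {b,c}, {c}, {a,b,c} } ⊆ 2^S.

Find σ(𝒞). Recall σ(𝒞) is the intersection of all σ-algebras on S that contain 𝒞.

Initial family (5 sets): { {}, {c}, {b,c}, {a,b,c}, S }.
Round 1: 3 new —
  {d}  = {a,b,c}ᶜ
  {a,d}  = {b,c}ᶜ
  {a,b,d}  = {c}ᶜ
  |family| = 8
Round 2: 3 new —
  {c,d}  = {d} ∪ {c}
  {a,c,d}  = {c} ∪ {a,d}
  {b,c,d}  = {d} ∪ {b,c}
  |family| = 11
Round 3 (3 new):
  {a}  = {b,c,d}ᶜ
  {b}  = {a,c,d}ᶜ
  {a,b}  = {c,d}ᶜ
  |family| = 14
Round 4: 2 new —
  {a,c}  = {c} ∪ {a}
  {b,d}  = {d} ∪ {b}
  |family| = 16
Round 5: stable.

Hence σ(𝒞) has 16 members: { {}, {a}, {b}, {c}, {d}, {a,b}, {a,c}, {a,d}, {b,c}, {b,d}, {c,d}, {a,b,c}, {a,b,d}, {a,c,d}, {b,c,d}, S }.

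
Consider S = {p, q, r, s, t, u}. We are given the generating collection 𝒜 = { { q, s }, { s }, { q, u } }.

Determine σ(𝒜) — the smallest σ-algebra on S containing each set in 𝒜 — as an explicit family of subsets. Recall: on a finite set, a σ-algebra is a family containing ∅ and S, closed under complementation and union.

Answer: σ(𝒜) = { {  }, { q }, { s }, { u }, { q, s }, { q, u }, { s, u }, { p, r, t }, { q, s, u }, { p, q, r, t }, { p, r, s, t }, { p, r, t, u }, { p, q, r, s, t }, { p, q, r, t, u }, { p, r, s, t, u }, S }

Check:
Initial family (5 sets): { {  }, { s }, { q, s }, { q, u }, S }.
Round 1. New:
  { q, s, u }  = { s } ∪ { q, u }
  { p, r, s, t }  = complement { q, u }
  { p, r, t, u }  = complement { q, s }
  { p, q, r, t, u }  = complement { s }
  [9 total]
Round 2 (3 new):
  { p, r, t }  = complement { q, s, u }
  { p, q, r, s, t }  = { p, r, s, t } ∪ { q, s }
  { p, r, s, t, u }  = { p, r, t, u } ∪ { p, r, s, t }
  [12 total]
Round 3: +2 →
  { q }  = complement { p, r, s, t, u }
  { u }  = complement { p, q, r, s, t }
  [14 total]
Round 4: +2 →
  { s, u }  = { s } ∪ { u }
  { p, q, r, t }  = { p, r, t } ∪ { q }
  [16 total]
Round 5: already closed under ᶜ and ∪.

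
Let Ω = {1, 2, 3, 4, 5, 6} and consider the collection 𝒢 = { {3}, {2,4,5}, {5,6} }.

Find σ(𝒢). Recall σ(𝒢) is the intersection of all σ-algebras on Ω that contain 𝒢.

σ(𝒢) = { {}, {1}, {3}, {5}, {6}, {1,3}, {1,5}, {1,6}, {2,4}, {3,5}, {3,6}, {5,6}, {1,2,4}, {1,3,5}, {1,3,6}, {1,5,6}, {2,3,4}, {2,4,5}, {2,4,6}, {3,5,6}, {1,2,3,4}, {1,2,4,5}, {1,2,4,6}, {1,3,5,6}, {2,3,4,5}, {2,3,4,6}, {2,4,5,6}, {1,2,3,4,5}, {1,2,3,4,6}, {1,2,4,5,6}, {2,3,4,5,6}, Ω }

Derivation:
Initial family (5 sets): { {}, {3}, {5,6}, {2,4,5}, Ω }.
Pass 1: 6 new —
  {1,3,6}  = {2,4,5}ᶜ
  {3,5,6}  = {3} ∪ {5,6}
  {1,2,3,4}  = {5,6}ᶜ
  {2,3,4,5}  = {3} ∪ {2,4,5}
  {2,4,5,6}  = {5,6} ∪ {2,4,5}
  {1,2,4,5,6}  = {3}ᶜ
Pass 2. New:
  {1,3}  = {2,4,5,6}ᶜ
  {1,6}  = {2,3,4,5}ᶜ
  {1,2,4}  = {3,5,6}ᶜ
  {1,3,5,6}  = {5,6} ∪ {1,3,6}
  {1,2,3,4,5}  = {2,3,4,5} ∪ {1,2,3,4}
  {1,2,3,4,6}  = {1,3,6} ∪ {1,2,3,4}
  {2,3,4,5,6}  = {5,6} ∪ {2,3,4,5}
Pass 3: +7 →
  {1}  = {2,3,4,5,6}ᶜ
  {5}  = {1,2,3,4,6}ᶜ
  {6}  = {1,2,3,4,5}ᶜ
  {2,4}  = {1,3,5,6}ᶜ
  {1,5,6}  = {5,6} ∪ {1,6}
  {1,2,4,5}  = {1,2,4} ∪ {2,4,5}
  {1,2,4,6}  = {1,6} ∪ {1,2,4}
Pass 4: 6 new —
  {1,5}  = {5} ∪ {1}
  {3,5}  = {1,2,4,6}ᶜ
  {3,6}  = {1,2,4,5}ᶜ
  {1,3,5}  = {5} ∪ {1,3}
  {2,3,4}  = {1,5,6}ᶜ
  {2,4,6}  = {6} ∪ {2,4}
Pass 5: +1 →
  {2,3,4,6}  = {1,5}ᶜ
Pass 6: no new sets; the family is a σ-algebra.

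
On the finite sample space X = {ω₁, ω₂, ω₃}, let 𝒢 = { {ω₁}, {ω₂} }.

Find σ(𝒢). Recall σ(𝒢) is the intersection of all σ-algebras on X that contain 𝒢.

Start: 𝒢 ∪ {∅, X} = { {}, {ω₁}, {ω₂}, X }.
Step 1: +3 →
  {ω₁, ω₂}  = {ω₁} ∪ {ω₂}
  {ω₁, ω₃}  = complement {ω₂}
  {ω₂, ω₃}  = complement {ω₁}
  |family| = 7
Step 2. New:
  {ω₃}  = complement {ω₁, ω₂}
  |family| = 8
Step 3: no new sets; the family is a σ-algebra.

|σ(𝒢)| = 8.  σ(𝒢) = { {}, {ω₁}, {ω₂}, {ω₃}, {ω₁, ω₂}, {ω₁, ω₃}, {ω₂, ω₃}, X }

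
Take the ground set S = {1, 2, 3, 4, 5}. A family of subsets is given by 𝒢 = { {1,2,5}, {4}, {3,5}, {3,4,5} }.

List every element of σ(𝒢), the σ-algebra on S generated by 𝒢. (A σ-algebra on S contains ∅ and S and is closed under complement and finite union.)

σ(𝒢) = { {}, {3}, {4}, {5}, {1,2}, {3,4}, {3,5}, {4,5}, {1,2,3}, {1,2,4}, {1,2,5}, {3,4,5}, {1,2,3,4}, {1,2,3,5}, {1,2,4,5}, S }

Derivation:
Seed the family with 𝒢 together with ∅ and S: { {}, {4}, {3,5}, {1,2,5}, {3,4,5}, S }.
Step 1 adds 5:
  {1,2}  = {3,4,5}ᶜ
  {3,4}  = {1,2,5}ᶜ
  {1,2,4}  = {3,5}ᶜ
  {1,2,3,5}  = {4}ᶜ
  {1,2,4,5}  = {1,2,5} ∪ {4}
  (now 11)
Step 2: +2 →
  {3}  = {1,2,4,5}ᶜ
  {1,2,3,4}  = {3,4} ∪ {1,2}
  (now 13)
Step 3 adds 2:
  {5}  = {1,2,3,4}ᶜ
  {1,2,3}  = {3} ∪ {1,2}
  (now 15)
Step 4 adds 1:
  {4,5}  = {1,2,3}ᶜ
  (now 16)
After Step 5 the family is unchanged; done.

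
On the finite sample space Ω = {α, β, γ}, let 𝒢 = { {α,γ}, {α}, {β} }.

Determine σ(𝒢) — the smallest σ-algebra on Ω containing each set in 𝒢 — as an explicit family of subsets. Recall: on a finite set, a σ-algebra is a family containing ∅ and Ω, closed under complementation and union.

|σ(𝒢)| = 8.  σ(𝒢) = { ∅, {α}, {β}, {γ}, {α,β}, {α,γ}, {β,γ}, Ω }

Derivation:
Start: 𝒢 ∪ {∅, Ω} = { ∅, {α}, {β}, {α,γ}, Ω }.
Iteration 1 adds 2:
  {α,β}  = {β} ∪ {α}
  {β,γ}  = Ω∖{α}
  [7 total]
Iteration 2 adds 1:
  {γ}  = Ω∖{α,β}
  [8 total]
Iteration 3: already closed under ᶜ and ∪.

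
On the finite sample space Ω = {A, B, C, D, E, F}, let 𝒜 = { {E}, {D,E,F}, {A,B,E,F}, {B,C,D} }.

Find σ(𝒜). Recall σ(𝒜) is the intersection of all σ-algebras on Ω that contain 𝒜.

|σ(𝒜)| = 64.  σ(𝒜) = { {}, {A}, {B}, {C}, {D}, {E}, {F}, {A,B}, {A,C}, {A,D}, {A,E}, {A,F}, {B,C}, {B,D}, {B,E}, {B,F}, {C,D}, {C,E}, {C,F}, {D,E}, {D,F}, {E,F}, {A,B,C}, {A,B,D}, {A,B,E}, {A,B,F}, {A,C,D}, {A,C,E}, {A,C,F}, {A,D,E}, {A,D,F}, {A,E,F}, {B,C,D}, {B,C,E}, {B,C,F}, {B,D,E}, {B,D,F}, {B,E,F}, {C,D,E}, {C,D,F}, {C,E,F}, {D,E,F}, {A,B,C,D}, {A,B,C,E}, {A,B,C,F}, {A,B,D,E}, {A,B,D,F}, {A,B,E,F}, {A,C,D,E}, {A,C,D,F}, {A,C,E,F}, {A,D,E,F}, {B,C,D,E}, {B,C,D,F}, {B,C,E,F}, {B,D,E,F}, {C,D,E,F}, {A,B,C,D,E}, {A,B,C,D,F}, {A,B,C,E,F}, {A,B,D,E,F}, {A,C,D,E,F}, {B,C,D,E,F}, Ω }

Derivation:
Begin from { {}, {E}, {B,C,D}, {D,E,F}, {A,B,E,F}, Ω } (that is, 𝒜 plus ∅ and Ω).
Iteration 1: +7 →
  {C,D}  = {A,B,E,F}ᶜ
  {A,B,C}  = {D,E,F}ᶜ
  {A,E,F}  = {B,C,D}ᶜ
  {B,C,D,E}  = {B,C,D} ∪ {E}
  {A,B,C,D,F}  = {E}ᶜ
  {A,B,D,E,F}  = {D,E,F} ∪ {A,B,E,F}
  {B,C,D,E,F}  = {B,C,D} ∪ {D,E,F}
  — 13 sets.
Iteration 2: 11 new —
  {A}  = {B,C,D,E,F}ᶜ
  {C}  = {A,B,D,E,F}ᶜ
  {A,F}  = {B,C,D,E}ᶜ
  {C,D,E}  = {C,D} ∪ {E}
  {A,B,C,D}  = {C,D} ∪ {A,B,C}
  {A,B,C,E}  = {A,B,C} ∪ {E}
  {A,D,E,F}  = {A,E,F} ∪ {D,E,F}
  {C,D,E,F}  = {C,D} ∪ {D,E,F}
  {A,B,C,D,E}  = {A,B,C} ∪ {B,C,D,E}
  {A,B,C,E,F}  = {A,B,C} ∪ {A,E,F}
  {A,C,D,E,F}  = {C,D} ∪ {A,E,F}
  — 24 sets.
Iteration 3: 17 new —
  {B}  = {A,C,D,E,F}ᶜ
  {D}  = {A,B,C,E,F}ᶜ
  {F}  = {A,B,C,D,E}ᶜ
  {A,B}  = {C,D,E,F}ᶜ
  {A,C}  = {C} ∪ {A}
  {A,E}  = {E} ∪ {A}
  {B,C}  = {A,D,E,F}ᶜ
  {C,E}  = {E} ∪ {C}
  {D,F}  = {A,B,C,E}ᶜ
  {E,F}  = {A,B,C,D}ᶜ
  {A,B,F}  = {C,D,E}ᶜ
  {A,C,D}  = {C,D} ∪ {A}
  {A,C,F}  = {A,F} ∪ {C}
  {A,B,C,F}  = {A,F} ∪ {A,B,C}
  {A,C,D,E}  = {C,D,E} ∪ {A}
  {A,C,D,F}  = {C,D} ∪ {A,F}
  {A,C,E,F}  = {A,E,F} ∪ {C}
  — 41 sets.
Iteration 4: 22 new —
  {A,D}  = {D} ∪ {A}
  {B,D}  = {A,C,E,F}ᶜ
  {B,E}  = {A,C,D,F}ᶜ
  {B,F}  = {A,C,D,E}ᶜ
  {C,F}  = {C} ∪ {F}
  {D,E}  = {A,B,C,F}ᶜ
  {A,B,D}  = {A,B} ∪ {D}
  {A,B,E}  = {B} ∪ {A,E}
  {A,C,E}  = {A,C} ∪ {C,E}
  {A,D,E}  = {D} ∪ {A,E}
  {A,D,F}  = {A,F} ∪ {D}
  {B,C,E}  = {B} ∪ {C,E}
  {B,C,F}  = {B,C} ∪ {F}
  {B,D,E}  = {A,C,F}ᶜ
  {B,D,F}  = {B} ∪ {D,F}
  {B,E,F}  = {A,C,D}ᶜ
  {C,D,F}  = {C,D} ∪ {D,F}
  {C,E,F}  = {C,E} ∪ {E,F}
  {A,B,D,F}  = {C,E}ᶜ
  {B,C,D,F}  = {A,E}ᶜ
  {B,C,E,F}  = {B,C} ∪ {E,F}
  {B,D,E,F}  = {A,C}ᶜ
  — 63 sets.
Iteration 5: 1 new —
  {A,B,D,E}  = {C,F}ᶜ
  — 64 sets.
Iteration 6: closed — nothing new.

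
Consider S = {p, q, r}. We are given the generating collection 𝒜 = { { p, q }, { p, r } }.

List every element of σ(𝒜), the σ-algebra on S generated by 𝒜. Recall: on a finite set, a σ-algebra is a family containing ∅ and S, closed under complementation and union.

Answer: σ(𝒜) = { {}, { p }, { q }, { r }, { p, q }, { p, r }, { q, r }, S }

Check:
Seed the family with 𝒜 together with ∅ and S: { {}, { p, q }, { p, r }, S }.
Step 1 adds 2:
  { q }  = { p, r }ᶜ
  { r }  = { p, q }ᶜ
  (now 6)
Step 2 adds 1:
  { q, r }  = { r } ∪ { q }
  (now 7)
Step 3: 1 new —
  { p }  = { q, r }ᶜ
  (now 8)
Step 4: no new sets; the family is a σ-algebra.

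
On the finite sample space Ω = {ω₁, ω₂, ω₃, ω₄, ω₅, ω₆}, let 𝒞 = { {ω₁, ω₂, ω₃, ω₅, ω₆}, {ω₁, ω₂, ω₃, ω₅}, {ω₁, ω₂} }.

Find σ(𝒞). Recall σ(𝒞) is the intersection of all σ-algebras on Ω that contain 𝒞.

σ(𝒞) = { {}, {ω₄}, {ω₆}, {ω₁, ω₂}, {ω₃, ω₅}, {ω₄, ω₆}, {ω₁, ω₂, ω₄}, {ω₁, ω₂, ω₆}, {ω₃, ω₄, ω₅}, {ω₃, ω₅, ω₆}, {ω₁, ω₂, ω₃, ω₅}, {ω₁, ω₂, ω₄, ω₆}, {ω₃, ω₄, ω₅, ω₆}, {ω₁, ω₂, ω₃, ω₄, ω₅}, {ω₁, ω₂, ω₃, ω₅, ω₆}, Ω }

Check:
Take S₀ = 𝒞 ∪ {∅, Ω} = { {}, {ω₁, ω₂}, {ω₁, ω₂, ω₃, ω₅}, {ω₁, ω₂, ω₃, ω₅, ω₆}, Ω }.
Pass 1: 3 new —
  {ω₄}  = complement {ω₁, ω₂, ω₃, ω₅, ω₆}
  {ω₄, ω₆}  = complement {ω₁, ω₂, ω₃, ω₅}
  {ω₃, ω₄, ω₅, ω₆}  = complement {ω₁, ω₂}
  [8 total]
Pass 2: +3 →
  {ω₁, ω₂, ω₄}  = {ω₄} ∪ {ω₁, ω₂}
  {ω₁, ω₂, ω₄, ω₆}  = {ω₄, ω₆} ∪ {ω₁, ω₂}
  {ω₁, ω₂, ω₃, ω₄, ω₅}  = {ω₄} ∪ {ω₁, ω₂, ω₃, ω₅}
  [11 total]
Pass 3: +3 →
  {ω₆}  = complement {ω₁, ω₂, ω₃, ω₄, ω₅}
  {ω₃, ω₅}  = complement {ω₁, ω₂, ω₄, ω₆}
  {ω₃, ω₅, ω₆}  = complement {ω₁, ω₂, ω₄}
  [14 total]
Pass 4: 2 new —
  {ω₁, ω₂, ω₆}  = {ω₁, ω₂} ∪ {ω₆}
  {ω₃, ω₄, ω₅}  = {ω₄} ∪ {ω₃, ω₅}
  [16 total]
Pass 5: stable.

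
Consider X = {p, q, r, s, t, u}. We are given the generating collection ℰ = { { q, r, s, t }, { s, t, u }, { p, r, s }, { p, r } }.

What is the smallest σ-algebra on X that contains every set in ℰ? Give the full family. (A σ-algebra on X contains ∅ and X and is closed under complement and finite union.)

σ(ℰ) (64 sets): { {}, { p }, { q }, { r }, { s }, { t }, { u }, { p, q }, { p, r }, { p, s }, { p, t }, { p, u }, { q, r }, { q, s }, { q, t }, { q, u }, { r, s }, { r, t }, { r, u }, { s, t }, { s, u }, { t, u }, { p, q, r }, { p, q, s }, { p, q, t }, { p, q, u }, { p, r, s }, { p, r, t }, { p, r, u }, { p, s, t }, { p, s, u }, { p, t, u }, { q, r, s }, { q, r, t }, { q, r, u }, { q, s, t }, { q, s, u }, { q, t, u }, { r, s, t }, { r, s, u }, { r, t, u }, { s, t, u }, { p, q, r, s }, { p, q, r, t }, { p, q, r, u }, { p, q, s, t }, { p, q, s, u }, { p, q, t, u }, { p, r, s, t }, { p, r, s, u }, { p, r, t, u }, { p, s, t, u }, { q, r, s, t }, { q, r, s, u }, { q, r, t, u }, { q, s, t, u }, { r, s, t, u }, { p, q, r, s, t }, { p, q, r, s, u }, { p, q, r, t, u }, { p, q, s, t, u }, { p, r, s, t, u }, { q, r, s, t, u }, X }

Trace:
Start: ℰ ∪ {∅, X} = { {}, { p, r }, { p, r, s }, { s, t, u }, { q, r, s, t }, X }.
Step 1. New:
  { p, u }  = X∖{ q, r, s, t }
  { p, q, r }  = X∖{ s, t, u }
  { q, t, u }  = X∖{ p, r, s }
  { q, s, t, u }  = X∖{ p, r }
  { p, q, r, s, t }  = { p, r, s } ∪ { q, r, s, t }
  { p, r, s, t, u }  = { p, r, s } ∪ { s, t, u }
  { q, r, s, t, u }  = { q, r, s, t } ∪ { s, t, u }
  — 13 sets.
Step 2 adds 11:
  { p }  = X∖{ q, r, s, t, u }
  { q }  = X∖{ p, r, s, t, u }
  { u }  = X∖{ p, q, r, s, t }
  { p, r, u }  = { p, u } ∪ { p, r }
  { p, q, r, s }  = { p, q, r } ∪ { p, r, s }
  { p, q, r, u }  = { p, q, r } ∪ { p, u }
  { p, q, t, u }  = { p, u } ∪ { q, t, u }
  { p, r, s, u }  = { p, u } ∪ { p, r, s }
  { p, s, t, u }  = { p, u } ∪ { s, t, u }
  { p, q, r, t, u }  = { p, q, r } ∪ { q, t, u }
  { p, q, s, t, u }  = { p, u } ∪ { q, s, t, u }
  — 24 sets.
Step 3 adds 12:
  { r }  = X∖{ p, q, s, t, u }
  { s }  = X∖{ p, q, r, t, u }
  { p, q }  = { q } ∪ { p }
  { q, r }  = X∖{ p, s, t, u }
  { q, t }  = X∖{ p, r, s, u }
  { q, u }  = { q } ∪ { u }
  { r, s }  = X∖{ p, q, t, u }
  { s, t }  = X∖{ p, q, r, u }
  { t, u }  = X∖{ p, q, r, s }
  { p, q, u }  = { p, u } ∪ { q }
  { q, s, t }  = X∖{ p, r, u }
  { p, q, r, s, u }  = { p, r, u } ∪ { p, q, r, s }
  — 36 sets.
Step 4 (25 new):
  { t }  = X∖{ p, q, r, s, u }
  { p, s }  = { p } ∪ { s }
  { q, s }  = { q } ∪ { s }
  { r, u }  = { u } ∪ { r }
  { s, u }  = { u } ∪ { s }
  { p, q, s }  = { p, q } ∪ { s }
  { p, q, t }  = { q, t } ∪ { p, q }
  { p, s, t }  = { p } ∪ { s, t }
  { p, s, u }  = { p, u } ∪ { s }
  { p, t, u }  = { t, u } ∪ { p }
  { q, r, s }  = { r, s } ∪ { q }
  { q, r, t }  = { q, t } ∪ { r }
  { q, r, u }  = { q, u } ∪ { r }
  { q, s, u }  = { q, u } ∪ { s }
  { r, s, t }  = X∖{ p, q, u }
  { r, s, u }  = { r, s } ∪ { u }
  { r, t, u }  = { t, u } ∪ { r }
  { p, q, r, t }  = { q, t } ∪ { p, q, r }
  { p, q, s, t }  = { p, q } ∪ { s, t }
  { p, q, s, u }  = { s } ∪ { p, q, u }
  { p, r, s, t }  = X∖{ q, u }
  { p, r, t, u }  = { t, u } ∪ { p, r, u }
  { q, r, s, u }  = { r, s } ∪ { q, u }
  { q, r, t, u }  = { t, u } ∪ { q, r }
  { r, s, t, u }  = X∖{ p, q }
  — 61 sets.
Step 5. New:
  { p, t }  = X∖{ q, r, s, u }
  { r, t }  = X∖{ p, q, s, u }
  { p, r, t }  = X∖{ q, s, u }
  — 64 sets.
After Step 6 the family is unchanged; done.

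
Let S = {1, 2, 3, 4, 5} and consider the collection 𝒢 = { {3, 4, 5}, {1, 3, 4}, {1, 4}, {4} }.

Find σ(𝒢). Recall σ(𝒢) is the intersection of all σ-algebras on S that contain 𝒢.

σ(𝒢) (32 sets): { ∅, {1}, {2}, {3}, {4}, {5}, {1, 2}, {1, 3}, {1, 4}, {1, 5}, {2, 3}, {2, 4}, {2, 5}, {3, 4}, {3, 5}, {4, 5}, {1, 2, 3}, {1, 2, 4}, {1, 2, 5}, {1, 3, 4}, {1, 3, 5}, {1, 4, 5}, {2, 3, 4}, {2, 3, 5}, {2, 4, 5}, {3, 4, 5}, {1, 2, 3, 4}, {1, 2, 3, 5}, {1, 2, 4, 5}, {1, 3, 4, 5}, {2, 3, 4, 5}, S }

Working:
Start: 𝒢 ∪ {∅, S} = { ∅, {4}, {1, 4}, {1, 3, 4}, {3, 4, 5}, S }.
Iteration 1 adds 5:
  {1, 2}  = complement {3, 4, 5}
  {2, 5}  = complement {1, 3, 4}
  {2, 3, 5}  = complement {1, 4}
  {1, 2, 3, 5}  = complement {4}
  {1, 3, 4, 5}  = {3, 4, 5} ∪ {1, 3, 4}
Iteration 2: +7 →
  {2}  = complement {1, 3, 4, 5}
  {1, 2, 4}  = {1, 2} ∪ {1, 4}
  {1, 2, 5}  = {2, 5} ∪ {1, 2}
  {2, 4, 5}  = {2, 5} ∪ {4}
  {1, 2, 3, 4}  = {1, 2} ∪ {1, 3, 4}
  {1, 2, 4, 5}  = {2, 5} ∪ {1, 4}
  {2, 3, 4, 5}  = {2, 5} ∪ {3, 4, 5}
Iteration 3. New:
  {1}  = complement {2, 3, 4, 5}
  {3}  = complement {1, 2, 4, 5}
  {5}  = complement {1, 2, 3, 4}
  {1, 3}  = complement {2, 4, 5}
  {2, 4}  = {4} ∪ {2}
  {3, 4}  = complement {1, 2, 5}
  {3, 5}  = complement {1, 2, 4}
Iteration 4: +7 →
  {1, 5}  = {5} ∪ {1}
  {2, 3}  = {2} ∪ {3}
  {4, 5}  = {5} ∪ {4}
  {1, 2, 3}  = {1, 2} ∪ {3}
  {1, 3, 5}  = complement {2, 4}
  {1, 4, 5}  = {5} ∪ {1, 4}
  {2, 3, 4}  = {3, 4} ∪ {2}
Iteration 5: already closed under ᶜ and ∪.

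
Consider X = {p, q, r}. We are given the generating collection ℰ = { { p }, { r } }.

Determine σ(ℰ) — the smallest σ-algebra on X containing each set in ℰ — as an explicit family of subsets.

σ(ℰ) = { {}, { p }, { q }, { r }, { p, q }, { p, r }, { q, r }, X }

Check:
Take S₀ = ℰ ∪ {∅, X} = { {}, { p }, { r }, X }.
Step 1: +3 →
  { p, q }  = ᶜ of { r }
  { p, r }  = { r } ∪ { p }
  { q, r }  = ᶜ of { p }
  |family| = 7
Step 2: 1 new —
  { q }  = ᶜ of { p, r }
  |family| = 8
Step 3: no new sets; the family is a σ-algebra.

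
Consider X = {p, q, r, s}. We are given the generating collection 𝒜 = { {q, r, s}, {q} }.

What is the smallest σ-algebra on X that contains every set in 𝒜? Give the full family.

σ(𝒜) (8 sets): { {}, {p}, {q}, {p, q}, {r, s}, {p, r, s}, {q, r, s}, X }

Derivation:
Initial family (4 sets): { {}, {q}, {q, r, s}, X }.
Pass 1. New:
  {p}  = X∖{q, r, s}
  {p, r, s}  = X∖{q}
Pass 2. New:
  {p, q}  = {q} ∪ {p}
Pass 3 (1 new):
  {r, s}  = X∖{p, q}
Pass 4: no new sets; the family is a σ-algebra.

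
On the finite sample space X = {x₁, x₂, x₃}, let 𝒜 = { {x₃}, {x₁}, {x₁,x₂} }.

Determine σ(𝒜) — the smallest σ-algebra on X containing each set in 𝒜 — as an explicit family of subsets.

Initial family (5 sets): { ∅, {x₁}, {x₃}, {x₁,x₂}, X }.
Step 1 (2 new):
  {x₁,x₃}  = {x₃} ∪ {x₁}
  {x₂,x₃}  = {x₁}ᶜ
  |family| = 7
Step 2: 1 new —
  {x₂}  = {x₁,x₃}ᶜ
  |family| = 8
Step 3 adds nothing — fixpoint reached.

σ(𝒜) = { ∅, {x₁}, {x₂}, {x₃}, {x₁,x₂}, {x₁,x₃}, {x₂,x₃}, X }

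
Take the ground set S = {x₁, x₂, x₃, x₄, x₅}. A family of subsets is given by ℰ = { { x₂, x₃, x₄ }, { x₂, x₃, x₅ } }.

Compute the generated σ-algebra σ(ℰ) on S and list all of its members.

σ(ℰ) = { {}, { x₁ }, { x₄ }, { x₅ }, { x₁, x₄ }, { x₁, x₅ }, { x₂, x₃ }, { x₄, x₅ }, { x₁, x₂, x₃ }, { x₁, x₄, x₅ }, { x₂, x₃, x₄ }, { x₂, x₃, x₅ }, { x₁, x₂, x₃, x₄ }, { x₁, x₂, x₃, x₅ }, { x₂, x₃, x₄, x₅ }, S }

Trace:
Take S₀ = ℰ ∪ {∅, S} = { {}, { x₂, x₃, x₄ }, { x₂, x₃, x₅ }, S }.
Pass 1: 3 new —
  { x₁, x₄ }  = complement { x₂, x₃, x₅ }
  { x₁, x₅ }  = complement { x₂, x₃, x₄ }
  { x₂, x₃, x₄, x₅ }  = { x₂, x₃, x₄ } ∪ { x₂, x₃, x₅ }
  (now 7)
Pass 2: +4 →
  { x₁ }  = complement { x₂, x₃, x₄, x₅ }
  { x₁, x₄, x₅ }  = { x₁, x₄ } ∪ { x₁, x₅ }
  { x₁, x₂, x₃, x₄ }  = { x₂, x₃, x₄ } ∪ { x₁, x₄ }
  { x₁, x₂, x₃, x₅ }  = { x₂, x₃, x₅ } ∪ { x₁, x₅ }
  (now 11)
Pass 3 (3 new):
  { x₄ }  = complement { x₁, x₂, x₃, x₅ }
  { x₅ }  = complement { x₁, x₂, x₃, x₄ }
  { x₂, x₃ }  = complement { x₁, x₄, x₅ }
  (now 14)
Pass 4 adds 2:
  { x₄, x₅ }  = { x₄ } ∪ { x₅ }
  { x₁, x₂, x₃ }  = { x₂, x₃ } ∪ { x₁ }
  (now 16)
Pass 5: stable.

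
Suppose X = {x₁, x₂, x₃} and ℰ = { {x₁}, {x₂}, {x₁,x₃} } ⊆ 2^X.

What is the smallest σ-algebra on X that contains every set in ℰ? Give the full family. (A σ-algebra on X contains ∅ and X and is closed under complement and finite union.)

Answer: σ(ℰ) = { {}, {x₁}, {x₂}, {x₃}, {x₁,x₂}, {x₁,x₃}, {x₂,x₃}, X }

Working:
Seed the family with ℰ together with ∅ and X: { {}, {x₁}, {x₂}, {x₁,x₃}, X }.
Iteration 1: +2 →
  {x₁,x₂}  = {x₂} ∪ {x₁}
  {x₂,x₃}  = X∖{x₁}
  |family| = 7
Iteration 2: +1 →
  {x₃}  = X∖{x₁,x₂}
  |family| = 8
Iteration 3: stable.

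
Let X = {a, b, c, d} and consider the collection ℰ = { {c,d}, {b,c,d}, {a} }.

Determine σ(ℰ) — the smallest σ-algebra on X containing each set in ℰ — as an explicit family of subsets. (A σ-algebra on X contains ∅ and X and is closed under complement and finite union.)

Initial family (5 sets): { {}, {a}, {c,d}, {b,c,d}, X }.
Step 1 (2 new):
  {a,b}  = ᶜ of {c,d}
  {a,c,d}  = {c,d} ∪ {a}
  |family| = 7
Step 2. New:
  {b}  = ᶜ of {a,c,d}
  |family| = 8
Step 3: already closed under ᶜ and ∪.

|σ(ℰ)| = 8.  σ(ℰ) = { {}, {a}, {b}, {a,b}, {c,d}, {a,c,d}, {b,c,d}, X }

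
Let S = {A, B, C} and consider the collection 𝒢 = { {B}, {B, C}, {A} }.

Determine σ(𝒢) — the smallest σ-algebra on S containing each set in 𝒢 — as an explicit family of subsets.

Answer: σ(𝒢) = { {}, {A}, {B}, {C}, {A, B}, {A, C}, {B, C}, S }

Check:
Start: 𝒢 ∪ {∅, S} = { {}, {A}, {B}, {B, C}, S }.
Step 1: +2 →
  {A, B}  = {B} ∪ {A}
  {A, C}  = complement {B}
  (now 7)
Step 2: +1 →
  {C}  = complement {A, B}
  (now 8)
Step 3 adds nothing — fixpoint reached.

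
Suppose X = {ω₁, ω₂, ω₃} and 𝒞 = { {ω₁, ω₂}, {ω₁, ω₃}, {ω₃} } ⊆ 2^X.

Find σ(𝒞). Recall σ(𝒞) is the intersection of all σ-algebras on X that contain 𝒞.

Answer: σ(𝒞) = { ∅, {ω₁}, {ω₂}, {ω₃}, {ω₁, ω₂}, {ω₁, ω₃}, {ω₂, ω₃}, X }

Check:
Take S₀ = 𝒞 ∪ {∅, X} = { ∅, {ω₃}, {ω₁, ω₂}, {ω₁, ω₃}, X }.
Iteration 1. New:
  {ω₂}  = complement {ω₁, ω₃}
  [6 total]
Iteration 2 (1 new):
  {ω₂, ω₃}  = {ω₃} ∪ {ω₂}
  [7 total]
Iteration 3. New:
  {ω₁}  = complement {ω₂, ω₃}
  [8 total]
After Iteration 4 the family is unchanged; done.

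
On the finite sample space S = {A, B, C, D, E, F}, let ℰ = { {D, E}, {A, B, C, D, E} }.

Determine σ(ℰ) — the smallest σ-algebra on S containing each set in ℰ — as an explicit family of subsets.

Begin from { {}, {D, E}, {A, B, C, D, E}, S } (that is, ℰ plus ∅ and S).
Step 1. New:
  {F}  = ᶜ of {A, B, C, D, E}
  {A, B, C, F}  = ᶜ of {D, E}
  [6 total]
Step 2 adds 1:
  {D, E, F}  = {D, E} ∪ {F}
  [7 total]
Step 3: +1 →
  {A, B, C}  = ᶜ of {D, E, F}
  [8 total]
Step 4 adds nothing — fixpoint reached.

σ(ℰ) = { {}, {F}, {D, E}, {A, B, C}, {D, E, F}, {A, B, C, F}, {A, B, C, D, E}, S }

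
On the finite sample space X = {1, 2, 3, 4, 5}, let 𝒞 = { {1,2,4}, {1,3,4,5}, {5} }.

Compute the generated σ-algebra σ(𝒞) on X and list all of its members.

Start: 𝒞 ∪ {∅, X} = { {}, {5}, {1,2,4}, {1,3,4,5}, X }.
Step 1: +4 →
  {2}  = complement {1,3,4,5}
  {3,5}  = complement {1,2,4}
  {1,2,3,4}  = complement {5}
  {1,2,4,5}  = {1,2,4} ∪ {5}
  (now 9)
Step 2 (3 new):
  {3}  = complement {1,2,4,5}
  {2,5}  = {2} ∪ {5}
  {2,3,5}  = {2} ∪ {3,5}
  (now 12)
Step 3 (3 new):
  {1,4}  = complement {2,3,5}
  {2,3}  = {3} ∪ {2}
  {1,3,4}  = complement {2,5}
  (now 15)
Step 4 (1 new):
  {1,4,5}  = complement {2,3}
  (now 16)
Step 5: no new sets; the family is a σ-algebra.

σ(𝒞) = { {}, {2}, {3}, {5}, {1,4}, {2,3}, {2,5}, {3,5}, {1,2,4}, {1,3,4}, {1,4,5}, {2,3,5}, {1,2,3,4}, {1,2,4,5}, {1,3,4,5}, X }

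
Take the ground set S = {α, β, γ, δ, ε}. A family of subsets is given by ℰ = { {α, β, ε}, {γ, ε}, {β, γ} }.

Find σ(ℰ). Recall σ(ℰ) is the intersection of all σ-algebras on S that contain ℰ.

|σ(ℰ)| = 32.  σ(ℰ) = { {}, {α}, {β}, {γ}, {δ}, {ε}, {α, β}, {α, γ}, {α, δ}, {α, ε}, {β, γ}, {β, δ}, {β, ε}, {γ, δ}, {γ, ε}, {δ, ε}, {α, β, γ}, {α, β, δ}, {α, β, ε}, {α, γ, δ}, {α, γ, ε}, {α, δ, ε}, {β, γ, δ}, {β, γ, ε}, {β, δ, ε}, {γ, δ, ε}, {α, β, γ, δ}, {α, β, γ, ε}, {α, β, δ, ε}, {α, γ, δ, ε}, {β, γ, δ, ε}, S }

Derivation:
Take S₀ = ℰ ∪ {∅, S} = { {}, {β, γ}, {γ, ε}, {α, β, ε}, S }.
Pass 1 adds 5:
  {γ, δ}  = ᶜ of {α, β, ε}
  {α, β, δ}  = ᶜ of {γ, ε}
  {α, δ, ε}  = ᶜ of {β, γ}
  {β, γ, ε}  = {β, γ} ∪ {γ, ε}
  {α, β, γ, ε}  = {α, β, ε} ∪ {β, γ}
  (now 10)
Pass 2. New:
  {δ}  = ᶜ of {α, β, γ, ε}
  {α, δ}  = ᶜ of {β, γ, ε}
  {β, γ, δ}  = {γ, δ} ∪ {β, γ}
  {γ, δ, ε}  = {γ, δ} ∪ {γ, ε}
  {α, β, γ, δ}  = {γ, δ} ∪ {α, β, δ}
  {α, β, δ, ε}  = {α, δ, ε} ∪ {α, β, δ}
  {α, γ, δ, ε}  = {α, δ, ε} ∪ {γ, δ}
  {β, γ, δ, ε}  = {γ, δ} ∪ {β, γ, ε}
  (now 18)
Pass 3 (7 new):
  {α}  = ᶜ of {β, γ, δ, ε}
  {β}  = ᶜ of {α, γ, δ, ε}
  {γ}  = ᶜ of {α, β, δ, ε}
  {ε}  = ᶜ of {α, β, γ, δ}
  {α, β}  = ᶜ of {γ, δ, ε}
  {α, ε}  = ᶜ of {β, γ, δ}
  {α, γ, δ}  = {γ, δ} ∪ {α, δ}
  (now 25)
Pass 4: +6 →
  {α, γ}  = {γ} ∪ {α}
  {β, δ}  = {β} ∪ {δ}
  {β, ε}  = ᶜ of {α, γ, δ}
  {δ, ε}  = {ε} ∪ {δ}
  {α, β, γ}  = {α, β} ∪ {γ}
  {α, γ, ε}  = {γ} ∪ {α, ε}
  (now 31)
Pass 5: +1 →
  {β, δ, ε}  = ᶜ of {α, γ}
  (now 32)
Pass 6: no new sets; the family is a σ-algebra.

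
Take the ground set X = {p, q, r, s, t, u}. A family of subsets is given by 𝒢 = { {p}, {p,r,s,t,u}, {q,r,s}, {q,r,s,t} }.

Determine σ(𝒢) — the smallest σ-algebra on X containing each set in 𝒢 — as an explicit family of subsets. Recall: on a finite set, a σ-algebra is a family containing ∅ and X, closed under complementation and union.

Seed the family with 𝒢 together with ∅ and X: { {}, {p}, {q,r,s}, {q,r,s,t}, {p,r,s,t,u}, X }.
Round 1: +6 →
  {q}  = {p,r,s,t,u}ᶜ
  {p,u}  = {q,r,s,t}ᶜ
  {p,t,u}  = {q,r,s}ᶜ
  {p,q,r,s}  = {q,r,s} ∪ {p}
  {p,q,r,s,t}  = {q,r,s,t} ∪ {p}
  {q,r,s,t,u}  = {p}ᶜ
Round 2: 6 new —
  {u}  = {p,q,r,s,t}ᶜ
  {p,q}  = {q} ∪ {p}
  {t,u}  = {p,q,r,s}ᶜ
  {p,q,u}  = {p,u} ∪ {q}
  {p,q,t,u}  = {q} ∪ {p,t,u}
  {p,q,r,s,u}  = {q,r,s} ∪ {p,u}
Round 3 adds 7:
  {t}  = {p,q,r,s,u}ᶜ
  {q,u}  = {q} ∪ {u}
  {r,s}  = {p,q,t,u}ᶜ
  {q,t,u}  = {t,u} ∪ {q}
  {r,s,t}  = {p,q,u}ᶜ
  {q,r,s,u}  = {q,r,s} ∪ {u}
  {r,s,t,u}  = {p,q}ᶜ
Round 4: 7 new —
  {p,t}  = {q,r,s,u}ᶜ
  {q,t}  = {q} ∪ {t}
  {p,q,t}  = {p,q} ∪ {t}
  {p,r,s}  = {q,t,u}ᶜ
  {r,s,u}  = {r,s} ∪ {u}
  {p,r,s,t}  = {q,u}ᶜ
  {p,r,s,u}  = {r,s} ∪ {p,u}
Round 5: stable.

Hence σ(𝒢) has 32 members: { {}, {p}, {q}, {t}, {u}, {p,q}, {p,t}, {p,u}, {q,t}, {q,u}, {r,s}, {t,u}, {p,q,t}, {p,q,u}, {p,r,s}, {p,t,u}, {q,r,s}, {q,t,u}, {r,s,t}, {r,s,u}, {p,q,r,s}, {p,q,t,u}, {p,r,s,t}, {p,r,s,u}, {q,r,s,t}, {q,r,s,u}, {r,s,t,u}, {p,q,r,s,t}, {p,q,r,s,u}, {p,r,s,t,u}, {q,r,s,t,u}, X }.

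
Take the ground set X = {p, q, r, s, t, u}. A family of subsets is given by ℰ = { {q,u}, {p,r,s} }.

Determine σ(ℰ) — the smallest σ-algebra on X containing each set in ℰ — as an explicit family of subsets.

|σ(ℰ)| = 8.  σ(ℰ) = { {}, {t}, {q,u}, {p,r,s}, {q,t,u}, {p,r,s,t}, {p,q,r,s,u}, X }

Check:
Initial family (4 sets): { {}, {q,u}, {p,r,s}, X }.
Iteration 1: 3 new —
  {q,t,u}  = X∖{p,r,s}
  {p,r,s,t}  = X∖{q,u}
  {p,q,r,s,u}  = {q,u} ∪ {p,r,s}
  |family| = 7
Iteration 2 (1 new):
  {t}  = X∖{p,q,r,s,u}
  |family| = 8
Iteration 3 adds nothing — fixpoint reached.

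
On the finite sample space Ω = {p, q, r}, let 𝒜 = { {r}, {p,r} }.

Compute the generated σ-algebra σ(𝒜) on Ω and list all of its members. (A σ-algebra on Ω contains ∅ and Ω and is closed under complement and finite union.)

σ(𝒜) = { ∅, {p}, {q}, {r}, {p,q}, {p,r}, {q,r}, Ω }

Check:
Start: 𝒜 ∪ {∅, Ω} = { ∅, {r}, {p,r}, Ω }.
Iteration 1. New:
  {q}  = Ω∖{p,r}
  {p,q}  = Ω∖{r}
  [6 total]
Iteration 2: +1 →
  {q,r}  = {r} ∪ {q}
  [7 total]
Iteration 3: +1 →
  {p}  = Ω∖{q,r}
  [8 total]
Iteration 4: closed — nothing new.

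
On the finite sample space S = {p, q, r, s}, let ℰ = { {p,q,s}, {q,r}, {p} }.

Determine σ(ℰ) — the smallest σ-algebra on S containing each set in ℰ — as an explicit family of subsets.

Answer: σ(ℰ) = { {}, {p}, {q}, {r}, {s}, {p,q}, {p,r}, {p,s}, {q,r}, {q,s}, {r,s}, {p,q,r}, {p,q,s}, {p,r,s}, {q,r,s}, S }

Working:
Seed the family with ℰ together with ∅ and S: { {}, {p}, {q,r}, {p,q,s}, S }.
Step 1. New:
  {r}  = {p,q,s}ᶜ
  {p,s}  = {q,r}ᶜ
  {p,q,r}  = {q,r} ∪ {p}
  {q,r,s}  = {p}ᶜ
  (now 9)
Step 2: 3 new —
  {s}  = {p,q,r}ᶜ
  {p,r}  = {r} ∪ {p}
  {p,r,s}  = {r} ∪ {p,s}
  (now 12)
Step 3. New:
  {q}  = {p,r,s}ᶜ
  {q,s}  = {p,r}ᶜ
  {r,s}  = {r} ∪ {s}
  (now 15)
Step 4 (1 new):
  {p,q}  = {r,s}ᶜ
  (now 16)
Step 5: already closed under ᶜ and ∪.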